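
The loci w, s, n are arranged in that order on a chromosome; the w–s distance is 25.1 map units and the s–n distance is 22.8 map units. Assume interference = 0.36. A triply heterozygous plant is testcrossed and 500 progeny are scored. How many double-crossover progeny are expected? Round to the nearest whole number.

18

Map distances give recombination frequencies of 0.251 and 0.228 for the two intervals.
With interference 0.36 (so coincidence = 0.64), expected double-crossover frequency = 0.251 × 0.228 × 0.64 = 0.03663.
Expected number = 0.03663 × 500 = 18.31 ≈ 18.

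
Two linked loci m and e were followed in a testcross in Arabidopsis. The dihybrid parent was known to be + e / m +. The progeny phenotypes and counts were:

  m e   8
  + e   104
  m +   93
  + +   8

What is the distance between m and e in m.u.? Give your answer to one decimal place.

7.5 m.u.

The recombinant classes are + + and m e: 8 + 8 = 16.
Recombination frequency = 16/213 = 0.0751 ≈ 7.5%, i.e. 7.5 m.u.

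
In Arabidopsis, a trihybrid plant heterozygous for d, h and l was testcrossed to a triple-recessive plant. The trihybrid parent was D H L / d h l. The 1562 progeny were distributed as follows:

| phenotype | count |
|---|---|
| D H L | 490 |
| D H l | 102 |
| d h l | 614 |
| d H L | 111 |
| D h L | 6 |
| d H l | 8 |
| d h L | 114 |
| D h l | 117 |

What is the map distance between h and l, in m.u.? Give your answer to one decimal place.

The two rarest classes, D h L and d H l, are the double crossovers. Comparing them with the parentals, only the h allele has switched, so h is the middle locus and the order is l – h – d.
Crossovers in the l–h interval produce the single-crossover classes D H l and d h L (102 + 114 = 216) plus the double crossovers (14).
RF(l–h) = (216 + 14) / 1562 = 230/1562 = 0.1472 → 14.7 m.u.

14.7 m.u.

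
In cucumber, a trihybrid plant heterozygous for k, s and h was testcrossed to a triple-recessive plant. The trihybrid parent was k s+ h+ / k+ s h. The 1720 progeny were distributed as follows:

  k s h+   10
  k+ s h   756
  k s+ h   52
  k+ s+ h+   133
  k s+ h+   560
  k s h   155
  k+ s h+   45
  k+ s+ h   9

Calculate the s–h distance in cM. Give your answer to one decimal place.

6.7 cM

The two rarest classes, k s h+ and k+ s+ h, are the double crossovers. Comparing them with the parentals, only the s allele has switched, so s is the middle locus and the order is k – s – h.
Crossovers in the s–h interval produce the single-crossover classes k s+ h and k+ s h+ (52 + 45 = 97) plus the double crossovers (19).
RF(s–h) = (97 + 19) / 1720 = 116/1720 = 0.0674 → 6.7 cM.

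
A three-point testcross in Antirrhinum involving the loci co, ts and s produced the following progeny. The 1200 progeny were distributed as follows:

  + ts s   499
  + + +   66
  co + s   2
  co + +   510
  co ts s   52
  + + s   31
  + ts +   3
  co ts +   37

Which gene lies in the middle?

s

The two most frequent reciprocal classes, + ts s and co + +, are the parental types, so the F1 was + ts s / co + +.
The two rarest classes, + ts + and co + s, are the double crossovers. Comparing them with the parentals, only the s allele has switched, so s is the middle locus and the order is ts – s – co.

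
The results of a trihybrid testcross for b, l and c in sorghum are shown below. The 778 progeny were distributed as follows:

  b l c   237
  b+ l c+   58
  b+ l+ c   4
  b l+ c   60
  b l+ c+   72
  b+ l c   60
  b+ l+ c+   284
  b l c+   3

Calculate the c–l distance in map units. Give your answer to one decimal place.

The two most frequent reciprocal classes, b l c and b+ l+ c+, are the parental types, so the F1 was b l c / b+ l+ c+.
The two rarest classes, b l c+ and b+ l+ c, are the double crossovers. Comparing them with the parentals, only the c allele has switched, so c is the middle locus and the order is b – c – l.
Crossovers in the c–l interval produce the single-crossover classes b l+ c and b+ l c+ (60 + 58 = 118) plus the double crossovers (7).
RF(c–l) = (118 + 7) / 778 = 125/778 = 0.1607 → 16.1 map units.

16.1 map units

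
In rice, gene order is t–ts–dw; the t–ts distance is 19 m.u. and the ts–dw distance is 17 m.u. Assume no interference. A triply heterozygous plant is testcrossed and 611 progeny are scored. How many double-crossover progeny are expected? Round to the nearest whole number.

20

Map distances give recombination frequencies of 0.190 and 0.170 for the two intervals.
With no interference, expected double-crossover frequency = 0.190 × 0.170 = 0.03230.
Expected number = 0.03230 × 611 = 19.74 ≈ 20.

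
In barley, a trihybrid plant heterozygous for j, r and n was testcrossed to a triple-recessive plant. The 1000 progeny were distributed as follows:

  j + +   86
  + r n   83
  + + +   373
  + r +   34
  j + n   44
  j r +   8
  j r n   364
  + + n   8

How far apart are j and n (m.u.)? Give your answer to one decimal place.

18.5 m.u.

The two most frequent reciprocal classes, j r n and + + +, are the parental types, so the F1 was j r n / + + +.
The two rarest classes, j r + and + + n, are the double crossovers. Comparing them with the parentals, only the n allele has switched, so n is the middle locus and the order is r – n – j.
Crossovers in the n–j interval produce the single-crossover classes + r n and j + + (83 + 86 = 169) plus the double crossovers (16).
RF(n–j) = (169 + 16) / 1000 = 185/1000 = 0.1850 → 18.5 m.u.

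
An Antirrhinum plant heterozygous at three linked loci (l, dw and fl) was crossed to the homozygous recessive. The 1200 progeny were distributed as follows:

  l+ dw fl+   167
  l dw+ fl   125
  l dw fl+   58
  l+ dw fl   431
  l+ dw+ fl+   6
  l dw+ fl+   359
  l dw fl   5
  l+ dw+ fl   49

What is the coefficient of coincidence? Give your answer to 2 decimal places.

The two most frequent reciprocal classes, l+ dw fl and l dw+ fl+, are the parental types, so the F1 was l+ dw fl / l dw+ fl+.
The two rarest classes, l dw fl and l+ dw+ fl+, are the double crossovers. Comparing them with the parentals, only the l allele has switched, so l is the middle locus and the order is fl – l – dw.
fl–l: (292 + 11)/1200 = 0.2525; l–dw: (107 + 11)/1200 = 0.0983.
Expected DCO frequency = 0.2525 × 0.0983 ≈ 0.02482; observed = 11/1200 ≈ 0.00917.
Coefficient of coincidence = 0.00917/0.02482 ≈ 0.37.

0.37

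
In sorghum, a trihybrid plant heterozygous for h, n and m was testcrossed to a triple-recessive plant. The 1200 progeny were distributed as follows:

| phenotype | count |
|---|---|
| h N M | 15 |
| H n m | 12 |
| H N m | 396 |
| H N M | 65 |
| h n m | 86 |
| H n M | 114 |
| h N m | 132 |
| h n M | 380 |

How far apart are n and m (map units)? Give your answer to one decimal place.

The two most frequent reciprocal classes, h n M and H N m, are the parental types, so the F1 was h n M / H N m.
The two rarest classes, h N M and H n m, are the double crossovers. Comparing them with the parentals, only the n allele has switched, so n is the middle locus and the order is m – n – h.
Crossovers in the m–n interval produce the single-crossover classes h n m and H N M (86 + 65 = 151) plus the double crossovers (27).
RF(m–n) = (151 + 27) / 1200 = 178/1200 = 0.1483 → 14.8 map units.

14.8 map units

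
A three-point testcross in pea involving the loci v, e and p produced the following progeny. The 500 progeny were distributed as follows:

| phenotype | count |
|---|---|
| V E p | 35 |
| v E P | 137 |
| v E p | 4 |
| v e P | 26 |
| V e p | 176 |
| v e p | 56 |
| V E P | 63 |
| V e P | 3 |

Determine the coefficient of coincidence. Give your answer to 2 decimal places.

The two most frequent reciprocal classes, V e p and v E P, are the parental types, so the F1 was V e p / v E P.
The two rarest classes, V e P and v E p, are the double crossovers. Comparing them with the parentals, only the p allele has switched, so p is the middle locus and the order is e – p – v.
e–p: (61 + 7)/500 = 0.1360; p–v: (119 + 7)/500 = 0.2520.
Expected DCO frequency = 0.1360 × 0.2520 ≈ 0.03427; observed = 7/500 ≈ 0.01400.
Coefficient of coincidence = 0.01400/0.03427 ≈ 0.41.

0.41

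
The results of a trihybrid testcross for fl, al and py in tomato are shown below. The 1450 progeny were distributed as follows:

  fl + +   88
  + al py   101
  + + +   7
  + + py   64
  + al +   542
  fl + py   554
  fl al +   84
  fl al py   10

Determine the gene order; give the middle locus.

al

The two most frequent reciprocal classes, + al + and fl + py, are the parental types, so the F1 was + al + / fl + py.
The two rarest classes, + + + and fl al py, are the double crossovers. Comparing them with the parentals, only the al allele has switched, so al is the middle locus and the order is py – al – fl.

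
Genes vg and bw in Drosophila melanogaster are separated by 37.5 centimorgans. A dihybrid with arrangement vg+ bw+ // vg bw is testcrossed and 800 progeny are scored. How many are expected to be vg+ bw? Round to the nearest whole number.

A map distance of 37.5 centimorgans corresponds to a recombination frequency of 0.375.
The F1 is vg+ bw+ / vg bw, so vg+ bw is a recombinant gamete class with expected frequency r/2 = 0.375/2 = 0.1875.
Expected number = 0.1875 × 800 = 150.00 ≈ 150.

150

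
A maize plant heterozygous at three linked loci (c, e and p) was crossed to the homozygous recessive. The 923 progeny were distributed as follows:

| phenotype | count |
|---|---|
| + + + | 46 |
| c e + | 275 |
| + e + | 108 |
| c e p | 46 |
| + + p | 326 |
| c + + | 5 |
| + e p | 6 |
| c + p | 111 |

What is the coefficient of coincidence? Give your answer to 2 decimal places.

0.43

The two most frequent reciprocal classes, c e + and + + p, are the parental types, so the F1 was c e + / + + p.
The two rarest classes, c + + and + e p, are the double crossovers. Comparing them with the parentals, only the e allele has switched, so e is the middle locus and the order is c – e – p.
c–e: (219 + 11)/923 = 0.2492; e–p: (92 + 11)/923 = 0.1116.
Expected DCO frequency = 0.2492 × 0.1116 ≈ 0.02781; observed = 11/923 ≈ 0.01192.
Coefficient of coincidence = 0.01192/0.02781 ≈ 0.43.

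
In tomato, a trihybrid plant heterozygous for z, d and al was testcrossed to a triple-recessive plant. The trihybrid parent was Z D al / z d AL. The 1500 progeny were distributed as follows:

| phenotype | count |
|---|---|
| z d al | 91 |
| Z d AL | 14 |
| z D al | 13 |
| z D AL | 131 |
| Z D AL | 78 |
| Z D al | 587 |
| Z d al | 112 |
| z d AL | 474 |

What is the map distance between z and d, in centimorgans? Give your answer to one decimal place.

The two rarest classes, z D al and Z d AL, are the double crossovers. Comparing them with the parentals, only the z allele has switched, so z is the middle locus and the order is al – z – d.
Crossovers in the z–d interval produce the single-crossover classes Z d al and z D AL (112 + 131 = 243) plus the double crossovers (27).
RF(z–d) = (243 + 27) / 1500 = 270/1500 = 0.1800 → 18.0 centimorgans.

18.0 centimorgans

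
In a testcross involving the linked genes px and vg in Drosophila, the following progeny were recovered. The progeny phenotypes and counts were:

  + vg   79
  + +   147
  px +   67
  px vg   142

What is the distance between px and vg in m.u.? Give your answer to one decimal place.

33.6 m.u.

The two most frequent classes, + + (147) and px vg (142), are the parental types, so the F1 was + + / px vg.
The recombinant classes are + vg and px +: 79 + 67 = 146.
Recombination frequency = 146/435 = 0.3356 ≈ 33.6%, i.e. 33.6 m.u.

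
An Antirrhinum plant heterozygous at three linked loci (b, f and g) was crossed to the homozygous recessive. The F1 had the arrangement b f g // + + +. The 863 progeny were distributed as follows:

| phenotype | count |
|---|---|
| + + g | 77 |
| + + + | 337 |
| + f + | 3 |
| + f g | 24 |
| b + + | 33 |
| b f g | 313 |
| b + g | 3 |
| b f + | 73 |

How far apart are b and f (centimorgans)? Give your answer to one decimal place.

7.3 centimorgans

The two rarest classes, b + g and + f +, are the double crossovers. Comparing them with the parentals, only the f allele has switched, so f is the middle locus and the order is b – f – g.
Crossovers in the b–f interval produce the single-crossover classes + f g and b + + (24 + 33 = 57) plus the double crossovers (6).
RF(b–f) = (57 + 6) / 863 = 63/863 = 0.0730 → 7.3 centimorgans.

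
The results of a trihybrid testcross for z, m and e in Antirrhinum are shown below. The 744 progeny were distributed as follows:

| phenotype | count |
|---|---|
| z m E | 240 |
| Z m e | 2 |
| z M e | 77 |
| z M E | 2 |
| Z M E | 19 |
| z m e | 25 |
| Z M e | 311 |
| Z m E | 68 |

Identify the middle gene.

The two most frequent reciprocal classes, Z M e and z m E, are the parental types, so the F1 was Z M e / z m E.
The two rarest classes, Z m e and z M E, are the double crossovers. Comparing them with the parentals, only the m allele has switched, so m is the middle locus and the order is e – m – z.

m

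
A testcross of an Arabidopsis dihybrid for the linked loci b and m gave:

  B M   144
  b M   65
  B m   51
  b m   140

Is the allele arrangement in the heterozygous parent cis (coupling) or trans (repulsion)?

The two most frequent classes are B M (144) and b m (140); these are the parental (non-recombinant) types.
So the F1 carried B M on one chromosome and b m on the other — the recessive alleles are on the same chromosome (cis / coupling).

cis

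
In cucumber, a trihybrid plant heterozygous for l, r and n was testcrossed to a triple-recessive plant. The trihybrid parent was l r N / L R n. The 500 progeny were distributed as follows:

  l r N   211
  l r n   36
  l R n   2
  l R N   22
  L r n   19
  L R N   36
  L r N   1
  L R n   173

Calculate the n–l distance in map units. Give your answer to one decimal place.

15.0 map units

The two rarest classes, L r N and l R n, are the double crossovers. Comparing them with the parentals, only the l allele has switched, so l is the middle locus and the order is n – l – r.
Crossovers in the n–l interval produce the single-crossover classes l r n and L R N (36 + 36 = 72) plus the double crossovers (3).
RF(n–l) = (72 + 3) / 500 = 75/500 = 0.1500 → 15.0 map units.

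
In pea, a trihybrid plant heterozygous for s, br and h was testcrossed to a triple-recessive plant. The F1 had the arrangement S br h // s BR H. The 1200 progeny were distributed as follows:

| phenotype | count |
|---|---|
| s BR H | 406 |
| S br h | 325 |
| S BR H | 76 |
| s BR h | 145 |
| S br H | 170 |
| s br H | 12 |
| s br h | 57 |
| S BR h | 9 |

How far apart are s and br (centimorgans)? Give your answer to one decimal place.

The two rarest classes, S BR h and s br H, are the double crossovers. Comparing them with the parentals, only the br allele has switched, so br is the middle locus and the order is s – br – h.
Crossovers in the s–br interval produce the single-crossover classes s br h and S BR H (57 + 76 = 133) plus the double crossovers (21).
RF(s–br) = (133 + 21) / 1200 = 154/1200 = 0.1283 → 12.8 centimorgans.

12.8 centimorgans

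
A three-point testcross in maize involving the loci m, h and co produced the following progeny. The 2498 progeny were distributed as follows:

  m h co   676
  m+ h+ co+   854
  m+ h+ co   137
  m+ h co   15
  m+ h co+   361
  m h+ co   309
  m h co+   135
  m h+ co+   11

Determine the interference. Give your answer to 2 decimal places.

The two most frequent reciprocal classes, m h co and m+ h+ co+, are the parental types, so the F1 was m h co / m+ h+ co+.
The two rarest classes, m+ h co and m h+ co+, are the double crossovers. Comparing them with the parentals, only the m allele has switched, so m is the middle locus and the order is h – m – co.
h–m: (670 + 26)/2498 = 0.2786; m–co: (272 + 26)/2498 = 0.1193.
Expected DCO frequency = 0.2786 × 0.1193 ≈ 0.03324; observed = 26/2498 ≈ 0.01041.
Coefficient of coincidence = 0.01041/0.03324 ≈ 0.31; interference = 1 − 0.31 = 0.69.

0.69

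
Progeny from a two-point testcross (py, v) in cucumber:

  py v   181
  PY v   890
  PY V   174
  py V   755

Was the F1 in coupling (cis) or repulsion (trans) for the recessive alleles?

The two most frequent classes are PY v (890) and py V (755); these are the parental (non-recombinant) types.
So the F1 carried PY v on one chromosome and py V on the other — the recessive alleles are on opposite chromosomes (trans / repulsion).

trans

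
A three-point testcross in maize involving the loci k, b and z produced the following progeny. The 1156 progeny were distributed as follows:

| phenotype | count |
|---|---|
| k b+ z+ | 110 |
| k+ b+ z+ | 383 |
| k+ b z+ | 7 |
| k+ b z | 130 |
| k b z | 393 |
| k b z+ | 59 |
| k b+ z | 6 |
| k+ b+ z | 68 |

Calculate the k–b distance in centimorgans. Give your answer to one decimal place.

21.9 centimorgans

The two most frequent reciprocal classes, k b z and k+ b+ z+, are the parental types, so the F1 was k b z / k+ b+ z+.
The two rarest classes, k b+ z and k+ b z+, are the double crossovers. Comparing them with the parentals, only the b allele has switched, so b is the middle locus and the order is z – b – k.
Crossovers in the b–k interval produce the single-crossover classes k+ b z and k b+ z+ (130 + 110 = 240) plus the double crossovers (13).
RF(b–k) = (240 + 13) / 1156 = 253/1156 = 0.2189 → 21.9 centimorgans.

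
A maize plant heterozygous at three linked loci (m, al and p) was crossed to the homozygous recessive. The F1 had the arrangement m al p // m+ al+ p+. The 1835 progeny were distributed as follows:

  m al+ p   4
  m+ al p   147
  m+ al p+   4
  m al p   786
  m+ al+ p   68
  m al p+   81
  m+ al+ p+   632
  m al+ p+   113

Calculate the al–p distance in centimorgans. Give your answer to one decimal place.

8.6 centimorgans

The two rarest classes, m al+ p and m+ al p+, are the double crossovers. Comparing them with the parentals, only the al allele has switched, so al is the middle locus and the order is p – al – m.
Crossovers in the p–al interval produce the single-crossover classes m al p+ and m+ al+ p (81 + 68 = 149) plus the double crossovers (8).
RF(p–al) = (149 + 8) / 1835 = 157/1835 = 0.0856 → 8.6 centimorgans.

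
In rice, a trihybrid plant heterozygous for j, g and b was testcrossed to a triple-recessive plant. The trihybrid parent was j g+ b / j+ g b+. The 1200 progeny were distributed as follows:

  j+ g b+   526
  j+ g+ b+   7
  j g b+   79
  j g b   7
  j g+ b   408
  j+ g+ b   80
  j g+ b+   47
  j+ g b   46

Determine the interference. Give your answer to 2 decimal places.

0.09

The two rarest classes, j g b and j+ g+ b+, are the double crossovers. Comparing them with the parentals, only the g allele has switched, so g is the middle locus and the order is j – g – b.
j–g: (159 + 14)/1200 = 0.1442; g–b: (93 + 14)/1200 = 0.0892.
Expected DCO frequency = 0.1442 × 0.0892 ≈ 0.01286; observed = 14/1200 ≈ 0.01167.
Coefficient of coincidence = 0.01167/0.01286 ≈ 0.91; interference = 1 − 0.91 = 0.09.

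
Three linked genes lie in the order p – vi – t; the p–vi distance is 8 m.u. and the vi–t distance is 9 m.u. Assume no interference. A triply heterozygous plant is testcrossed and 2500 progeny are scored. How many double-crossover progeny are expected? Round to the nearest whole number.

18

Map distances give recombination frequencies of 0.080 and 0.090 for the two intervals.
With no interference, expected double-crossover frequency = 0.080 × 0.090 = 0.00720.
Expected number = 0.00720 × 2500 = 18.00 ≈ 18.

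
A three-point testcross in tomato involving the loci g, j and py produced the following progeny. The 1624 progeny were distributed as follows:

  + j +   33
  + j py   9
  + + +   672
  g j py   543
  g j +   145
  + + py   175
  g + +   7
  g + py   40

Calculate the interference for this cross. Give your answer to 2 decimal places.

The two most frequent reciprocal classes, + + + and g j py, are the parental types, so the F1 was + + + / g j py.
The two rarest classes, g + + and + j py, are the double crossovers. Comparing them with the parentals, only the g allele has switched, so g is the middle locus and the order is py – g – j.
py–g: (320 + 16)/1624 = 0.2069; g–j: (73 + 16)/1624 = 0.0548.
Expected DCO frequency = 0.2069 × 0.0548 ≈ 0.01134; observed = 16/1624 ≈ 0.00985.
Coefficient of coincidence = 0.00985/0.01134 ≈ 0.87; interference = 1 − 0.87 = 0.13.

0.13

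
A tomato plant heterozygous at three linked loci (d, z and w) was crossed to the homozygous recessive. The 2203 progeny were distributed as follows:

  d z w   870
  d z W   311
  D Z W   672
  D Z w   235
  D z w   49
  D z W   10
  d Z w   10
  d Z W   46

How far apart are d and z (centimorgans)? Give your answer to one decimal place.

5.2 centimorgans

The two most frequent reciprocal classes, D Z W and d z w, are the parental types, so the F1 was D Z W / d z w.
The two rarest classes, D z W and d Z w, are the double crossovers. Comparing them with the parentals, only the z allele has switched, so z is the middle locus and the order is d – z – w.
Crossovers in the d–z interval produce the single-crossover classes d Z W and D z w (46 + 49 = 95) plus the double crossovers (20).
RF(d–z) = (95 + 20) / 2203 = 115/2203 = 0.0522 → 5.2 centimorgans.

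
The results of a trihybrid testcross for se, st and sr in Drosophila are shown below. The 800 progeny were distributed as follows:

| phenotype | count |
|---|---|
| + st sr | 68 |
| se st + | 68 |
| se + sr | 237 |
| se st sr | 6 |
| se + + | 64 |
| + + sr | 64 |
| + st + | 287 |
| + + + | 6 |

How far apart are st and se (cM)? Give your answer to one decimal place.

The two most frequent reciprocal classes, se + sr and + st +, are the parental types, so the F1 was se + sr / + st +.
The two rarest classes, se st sr and + + +, are the double crossovers. Comparing them with the parentals, only the st allele has switched, so st is the middle locus and the order is se – st – sr.
Crossovers in the se–st interval produce the single-crossover classes + + sr and se st + (64 + 68 = 132) plus the double crossovers (12).
RF(se–st) = (132 + 12) / 800 = 144/800 = 0.1800 → 18.0 cM.

18.0 cM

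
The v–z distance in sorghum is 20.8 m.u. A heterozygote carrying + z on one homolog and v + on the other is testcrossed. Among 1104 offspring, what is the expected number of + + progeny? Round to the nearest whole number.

A map distance of 20.8 m.u. corresponds to a recombination frequency of 0.208.
The F1 is + z / v +, so + + is a recombinant gamete class with expected frequency r/2 = 0.208/2 = 0.1040.
Expected number = 0.1040 × 1104 = 114.82 ≈ 115.

115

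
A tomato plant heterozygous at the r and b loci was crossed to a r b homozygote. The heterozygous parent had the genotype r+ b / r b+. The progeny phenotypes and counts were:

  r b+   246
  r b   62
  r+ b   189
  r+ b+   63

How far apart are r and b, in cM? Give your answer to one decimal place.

The recombinant classes are r+ b+ and r b: 63 + 62 = 125.
Recombination frequency = 125/560 = 0.2232 ≈ 22.3%, i.e. 22.3 cM.

22.3 cM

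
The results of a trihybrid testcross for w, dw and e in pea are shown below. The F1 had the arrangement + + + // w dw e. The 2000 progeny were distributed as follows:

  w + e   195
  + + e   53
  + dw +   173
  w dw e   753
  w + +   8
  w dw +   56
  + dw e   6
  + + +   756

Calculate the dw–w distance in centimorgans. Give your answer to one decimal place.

19.1 centimorgans

The two rarest classes, w + + and + dw e, are the double crossovers. Comparing them with the parentals, only the w allele has switched, so w is the middle locus and the order is e – w – dw.
Crossovers in the w–dw interval produce the single-crossover classes + dw + and w + e (173 + 195 = 368) plus the double crossovers (14).
RF(w–dw) = (368 + 14) / 2000 = 382/2000 = 0.1910 → 19.1 centimorgans.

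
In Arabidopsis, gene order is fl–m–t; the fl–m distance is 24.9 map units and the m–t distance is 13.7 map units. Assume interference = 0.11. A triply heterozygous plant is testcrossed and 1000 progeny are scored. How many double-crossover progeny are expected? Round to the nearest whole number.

30

Map distances give recombination frequencies of 0.249 and 0.137 for the two intervals.
With interference 0.11 (so coincidence = 0.89), expected double-crossover frequency = 0.249 × 0.137 × 0.89 = 0.03036.
Expected number = 0.03036 × 1000 = 30.36 ≈ 30.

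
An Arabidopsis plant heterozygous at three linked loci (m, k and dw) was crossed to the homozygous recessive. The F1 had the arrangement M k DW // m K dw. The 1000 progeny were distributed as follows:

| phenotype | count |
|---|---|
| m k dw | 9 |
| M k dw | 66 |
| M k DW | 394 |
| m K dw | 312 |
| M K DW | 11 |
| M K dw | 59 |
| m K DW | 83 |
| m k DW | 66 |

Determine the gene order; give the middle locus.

k

The two rarest classes, M K DW and m k dw, are the double crossovers. Comparing them with the parentals, only the k allele has switched, so k is the middle locus and the order is m – k – dw.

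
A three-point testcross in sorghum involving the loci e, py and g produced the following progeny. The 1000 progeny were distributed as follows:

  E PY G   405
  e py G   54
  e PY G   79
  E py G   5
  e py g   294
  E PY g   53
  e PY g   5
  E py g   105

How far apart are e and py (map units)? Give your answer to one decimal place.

19.4 map units

The two most frequent reciprocal classes, e py g and E PY G, are the parental types, so the F1 was e py g / E PY G.
The two rarest classes, e PY g and E py G, are the double crossovers. Comparing them with the parentals, only the py allele has switched, so py is the middle locus and the order is e – py – g.
Crossovers in the e–py interval produce the single-crossover classes E py g and e PY G (105 + 79 = 184) plus the double crossovers (10).
RF(e–py) = (184 + 10) / 1000 = 194/1000 = 0.1940 → 19.4 map units.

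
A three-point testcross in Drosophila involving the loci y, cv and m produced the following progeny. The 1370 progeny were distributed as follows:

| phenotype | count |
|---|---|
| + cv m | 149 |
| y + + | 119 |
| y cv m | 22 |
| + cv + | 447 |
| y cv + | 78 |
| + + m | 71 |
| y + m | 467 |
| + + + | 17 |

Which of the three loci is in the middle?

cv

The two most frequent reciprocal classes, + cv + and y + m, are the parental types, so the F1 was + cv + / y + m.
The two rarest classes, + + + and y cv m, are the double crossovers. Comparing them with the parentals, only the cv allele has switched, so cv is the middle locus and the order is y – cv – m.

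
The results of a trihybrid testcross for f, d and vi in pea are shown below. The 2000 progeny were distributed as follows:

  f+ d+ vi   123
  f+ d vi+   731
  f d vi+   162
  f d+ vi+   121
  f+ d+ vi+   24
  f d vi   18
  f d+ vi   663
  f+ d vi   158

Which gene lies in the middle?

d

The two most frequent reciprocal classes, f d+ vi and f+ d vi+, are the parental types, so the F1 was f d+ vi / f+ d vi+.
The two rarest classes, f d vi and f+ d+ vi+, are the double crossovers. Comparing them with the parentals, only the d allele has switched, so d is the middle locus and the order is f – d – vi.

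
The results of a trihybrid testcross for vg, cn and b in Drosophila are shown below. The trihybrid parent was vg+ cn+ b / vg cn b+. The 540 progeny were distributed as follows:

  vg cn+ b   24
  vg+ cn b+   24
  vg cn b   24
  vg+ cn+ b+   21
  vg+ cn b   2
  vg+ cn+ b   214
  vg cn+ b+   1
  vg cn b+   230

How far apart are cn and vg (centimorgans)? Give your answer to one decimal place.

The two rarest classes, vg+ cn b and vg cn+ b+, are the double crossovers. Comparing them with the parentals, only the cn allele has switched, so cn is the middle locus and the order is vg – cn – b.
Crossovers in the vg–cn interval produce the single-crossover classes vg cn+ b and vg+ cn b+ (24 + 24 = 48) plus the double crossovers (3).
RF(vg–cn) = (48 + 3) / 540 = 51/540 = 0.0944 → 9.4 centimorgans.

9.4 centimorgans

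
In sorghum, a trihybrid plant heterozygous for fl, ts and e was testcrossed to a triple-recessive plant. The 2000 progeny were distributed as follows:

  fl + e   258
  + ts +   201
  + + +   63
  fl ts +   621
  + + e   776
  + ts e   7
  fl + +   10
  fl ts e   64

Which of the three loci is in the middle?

The two most frequent reciprocal classes, + + e and fl ts +, are the parental types, so the F1 was + + e / fl ts +.
The two rarest classes, + ts e and fl + +, are the double crossovers. Comparing them with the parentals, only the ts allele has switched, so ts is the middle locus and the order is e – ts – fl.

ts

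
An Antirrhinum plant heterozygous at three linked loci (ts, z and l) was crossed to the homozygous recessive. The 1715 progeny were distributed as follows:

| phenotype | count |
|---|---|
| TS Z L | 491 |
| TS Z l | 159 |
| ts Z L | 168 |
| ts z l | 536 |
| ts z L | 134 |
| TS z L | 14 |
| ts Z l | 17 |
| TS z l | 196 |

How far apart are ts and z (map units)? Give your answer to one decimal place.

The two most frequent reciprocal classes, TS Z L and ts z l, are the parental types, so the F1 was TS Z L / ts z l.
The two rarest classes, TS z L and ts Z l, are the double crossovers. Comparing them with the parentals, only the z allele has switched, so z is the middle locus and the order is l – z – ts.
Crossovers in the z–ts interval produce the single-crossover classes ts Z L and TS z l (168 + 196 = 364) plus the double crossovers (31).
RF(z–ts) = (364 + 31) / 1715 = 395/1715 = 0.2303 → 23.0 map units.

23.0 map units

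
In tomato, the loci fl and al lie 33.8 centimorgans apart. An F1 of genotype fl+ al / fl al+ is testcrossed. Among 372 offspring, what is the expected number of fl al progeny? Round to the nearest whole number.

63

A map distance of 33.8 centimorgans corresponds to a recombination frequency of 0.338.
The F1 is fl+ al / fl al+, so fl al is a recombinant gamete class with expected frequency r/2 = 0.338/2 = 0.1690.
Expected number = 0.1690 × 372 = 62.87 ≈ 63.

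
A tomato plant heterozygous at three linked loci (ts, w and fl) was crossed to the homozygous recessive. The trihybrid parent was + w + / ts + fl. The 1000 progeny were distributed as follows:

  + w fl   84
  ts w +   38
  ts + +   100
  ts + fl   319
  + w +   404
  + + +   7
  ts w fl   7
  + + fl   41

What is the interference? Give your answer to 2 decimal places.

0.24

The two rarest classes, + + + and ts w fl, are the double crossovers. Comparing them with the parentals, only the w allele has switched, so w is the middle locus and the order is ts – w – fl.
ts–w: (79 + 14)/1000 = 0.0930; w–fl: (184 + 14)/1000 = 0.1980.
Expected DCO frequency = 0.0930 × 0.1980 ≈ 0.01841; observed = 14/1000 ≈ 0.01400.
Coefficient of coincidence = 0.01400/0.01841 ≈ 0.76; interference = 1 − 0.76 = 0.24.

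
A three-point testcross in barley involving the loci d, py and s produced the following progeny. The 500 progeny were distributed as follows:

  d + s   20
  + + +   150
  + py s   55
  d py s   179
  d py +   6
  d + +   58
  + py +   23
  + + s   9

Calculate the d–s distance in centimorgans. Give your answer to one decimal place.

25.6 centimorgans

The two most frequent reciprocal classes, d py s and + + +, are the parental types, so the F1 was d py s / + + +.
The two rarest classes, d py + and + + s, are the double crossovers. Comparing them with the parentals, only the s allele has switched, so s is the middle locus and the order is py – s – d.
Crossovers in the s–d interval produce the single-crossover classes + py s and d + + (55 + 58 = 113) plus the double crossovers (15).
RF(s–d) = (113 + 15) / 500 = 128/500 = 0.2560 → 25.6 centimorgans.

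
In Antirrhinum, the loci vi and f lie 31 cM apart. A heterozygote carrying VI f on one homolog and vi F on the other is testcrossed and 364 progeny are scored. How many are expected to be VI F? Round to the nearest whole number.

56

A map distance of 31 cM corresponds to a recombination frequency of 0.310.
The F1 is VI f / vi F, so VI F is a recombinant gamete class with expected frequency r/2 = 0.310/2 = 0.1550.
Expected number = 0.1550 × 364 = 56.42 ≈ 56.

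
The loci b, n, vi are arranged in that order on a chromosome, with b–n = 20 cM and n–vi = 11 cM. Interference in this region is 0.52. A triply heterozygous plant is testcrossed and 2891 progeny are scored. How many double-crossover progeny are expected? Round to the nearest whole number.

31

Map distances give recombination frequencies of 0.200 and 0.110 for the two intervals.
With interference 0.52 (so coincidence = 0.48), expected double-crossover frequency = 0.200 × 0.110 × 0.48 = 0.01056.
Expected number = 0.01056 × 2891 = 30.53 ≈ 31.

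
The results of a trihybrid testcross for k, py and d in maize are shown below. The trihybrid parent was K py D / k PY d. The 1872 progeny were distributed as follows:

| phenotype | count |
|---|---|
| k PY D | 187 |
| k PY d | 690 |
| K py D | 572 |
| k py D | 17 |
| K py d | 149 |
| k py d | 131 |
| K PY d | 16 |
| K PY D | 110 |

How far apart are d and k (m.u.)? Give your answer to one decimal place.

The two rarest classes, k py D and K PY d, are the double crossovers. Comparing them with the parentals, only the k allele has switched, so k is the middle locus and the order is d – k – py.
Crossovers in the d–k interval produce the single-crossover classes K py d and k PY D (149 + 187 = 336) plus the double crossovers (33).
RF(d–k) = (336 + 33) / 1872 = 369/1872 = 0.1971 → 19.7 m.u.

19.7 m.u.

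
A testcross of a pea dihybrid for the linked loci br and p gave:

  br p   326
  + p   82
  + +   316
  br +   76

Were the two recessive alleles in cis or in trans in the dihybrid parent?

cis

The two most frequent classes are + + (316) and br p (326); these are the parental (non-recombinant) types.
So the F1 carried + + on one chromosome and br p on the other — the recessive alleles are on the same chromosome (cis / coupling).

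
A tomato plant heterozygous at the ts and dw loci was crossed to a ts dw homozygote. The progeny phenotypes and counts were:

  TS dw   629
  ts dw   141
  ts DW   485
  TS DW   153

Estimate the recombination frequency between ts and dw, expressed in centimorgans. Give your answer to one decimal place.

20.9 centimorgans

The two most frequent classes, TS dw (629) and ts DW (485), are the parental types, so the F1 was TS dw / ts DW.
The recombinant classes are TS DW and ts dw: 153 + 141 = 294.
Recombination frequency = 294/1408 = 0.2088 ≈ 20.9%, i.e. 20.9 centimorgans.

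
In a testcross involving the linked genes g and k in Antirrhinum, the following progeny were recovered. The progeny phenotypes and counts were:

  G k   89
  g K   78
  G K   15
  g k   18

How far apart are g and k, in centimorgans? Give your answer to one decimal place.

16.5 centimorgans

The two most frequent classes, G k (89) and g K (78), are the parental types, so the F1 was G k / g K.
The recombinant classes are G K and g k: 15 + 18 = 33.
Recombination frequency = 33/200 = 0.1650 ≈ 16.5%, i.e. 16.5 centimorgans.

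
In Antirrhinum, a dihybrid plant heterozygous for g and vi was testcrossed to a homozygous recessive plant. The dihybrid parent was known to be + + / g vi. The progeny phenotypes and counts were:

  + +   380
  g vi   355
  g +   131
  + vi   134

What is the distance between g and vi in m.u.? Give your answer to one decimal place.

26.5 m.u.

The recombinant classes are + vi and g +: 134 + 131 = 265.
Recombination frequency = 265/1000 = 0.2650 ≈ 26.5%, i.e. 26.5 m.u.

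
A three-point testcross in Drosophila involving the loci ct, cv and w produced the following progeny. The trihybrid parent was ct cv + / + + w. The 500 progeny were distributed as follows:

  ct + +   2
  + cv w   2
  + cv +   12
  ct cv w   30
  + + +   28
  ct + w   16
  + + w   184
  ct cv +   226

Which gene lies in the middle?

cv

The two rarest classes, ct + + and + cv w, are the double crossovers. Comparing them with the parentals, only the cv allele has switched, so cv is the middle locus and the order is w – cv – ct.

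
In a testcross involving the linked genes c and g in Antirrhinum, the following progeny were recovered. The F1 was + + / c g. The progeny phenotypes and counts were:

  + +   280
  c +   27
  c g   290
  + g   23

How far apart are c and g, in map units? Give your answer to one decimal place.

8.1 map units

The recombinant classes are + g and c +: 23 + 27 = 50.
Recombination frequency = 50/620 = 0.0806 ≈ 8.1%, i.e. 8.1 map units.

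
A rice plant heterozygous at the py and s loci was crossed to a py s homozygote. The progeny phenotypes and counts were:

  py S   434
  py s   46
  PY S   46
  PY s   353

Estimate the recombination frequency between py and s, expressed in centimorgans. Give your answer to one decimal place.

The two most frequent classes, PY s (353) and py S (434), are the parental types, so the F1 was PY s / py S.
The recombinant classes are PY S and py s: 46 + 46 = 92.
Recombination frequency = 92/879 = 0.1047 ≈ 10.5%, i.e. 10.5 centimorgans.

10.5 centimorgans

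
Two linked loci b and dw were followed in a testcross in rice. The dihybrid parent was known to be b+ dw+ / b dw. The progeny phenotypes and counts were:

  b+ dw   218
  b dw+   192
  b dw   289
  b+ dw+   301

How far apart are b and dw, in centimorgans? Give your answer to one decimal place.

The recombinant classes are b+ dw and b dw+: 218 + 192 = 410.
Recombination frequency = 410/1000 = 0.4100 ≈ 41.0%, i.e. 41.0 centimorgans.

41.0 centimorgans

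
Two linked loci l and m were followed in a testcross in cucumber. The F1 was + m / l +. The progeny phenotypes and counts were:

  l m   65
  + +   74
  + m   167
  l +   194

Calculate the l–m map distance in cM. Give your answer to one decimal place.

27.8 cM

The recombinant classes are + + and l m: 74 + 65 = 139.
Recombination frequency = 139/500 = 0.2780 ≈ 27.8%, i.e. 27.8 cM.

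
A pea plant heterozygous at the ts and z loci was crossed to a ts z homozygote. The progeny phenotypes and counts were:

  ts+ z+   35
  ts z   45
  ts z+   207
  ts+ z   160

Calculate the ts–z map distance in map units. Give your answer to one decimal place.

17.9 map units

The two most frequent classes, ts+ z (160) and ts z+ (207), are the parental types, so the F1 was ts+ z / ts z+.
The recombinant classes are ts+ z+ and ts z: 35 + 45 = 80.
Recombination frequency = 80/447 = 0.1790 ≈ 17.9%, i.e. 17.9 map units.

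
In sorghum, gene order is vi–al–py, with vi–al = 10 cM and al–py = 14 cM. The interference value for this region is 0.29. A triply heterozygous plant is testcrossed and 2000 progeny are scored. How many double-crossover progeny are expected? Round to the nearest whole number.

Map distances give recombination frequencies of 0.100 and 0.140 for the two intervals.
With interference 0.29 (so coincidence = 0.71), expected double-crossover frequency = 0.100 × 0.140 × 0.71 = 0.00994.
Expected number = 0.00994 × 2000 = 19.88 ≈ 20.

20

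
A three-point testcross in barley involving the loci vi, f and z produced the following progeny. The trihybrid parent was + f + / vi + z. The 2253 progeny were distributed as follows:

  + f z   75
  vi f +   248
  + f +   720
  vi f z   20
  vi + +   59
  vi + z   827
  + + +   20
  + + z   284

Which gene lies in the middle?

The two rarest classes, + + + and vi f z, are the double crossovers. Comparing them with the parentals, only the f allele has switched, so f is the middle locus and the order is z – f – vi.

f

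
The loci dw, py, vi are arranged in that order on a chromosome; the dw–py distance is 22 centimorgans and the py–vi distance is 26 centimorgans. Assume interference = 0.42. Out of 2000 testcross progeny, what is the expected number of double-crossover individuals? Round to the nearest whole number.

Map distances give recombination frequencies of 0.220 and 0.260 for the two intervals.
With interference 0.42 (so coincidence = 0.58), expected double-crossover frequency = 0.220 × 0.260 × 0.58 = 0.03318.
Expected number = 0.03318 × 2000 = 66.35 ≈ 66.

66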